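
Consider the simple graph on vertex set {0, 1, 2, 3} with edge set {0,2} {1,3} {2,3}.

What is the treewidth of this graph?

A width-1 tree decomposition is:
Bags: B1 = {0, 2}  B2 = {2, 3}  B3 = {1, 3}
Tree: B1–B2, B2–B3
Each bag holds 2 vertices, so the decomposition has width 1, which upper-bounds the treewidth. G has an edge, so its treewidth is at least 1. Hence tw(G) = 1 exactly.

1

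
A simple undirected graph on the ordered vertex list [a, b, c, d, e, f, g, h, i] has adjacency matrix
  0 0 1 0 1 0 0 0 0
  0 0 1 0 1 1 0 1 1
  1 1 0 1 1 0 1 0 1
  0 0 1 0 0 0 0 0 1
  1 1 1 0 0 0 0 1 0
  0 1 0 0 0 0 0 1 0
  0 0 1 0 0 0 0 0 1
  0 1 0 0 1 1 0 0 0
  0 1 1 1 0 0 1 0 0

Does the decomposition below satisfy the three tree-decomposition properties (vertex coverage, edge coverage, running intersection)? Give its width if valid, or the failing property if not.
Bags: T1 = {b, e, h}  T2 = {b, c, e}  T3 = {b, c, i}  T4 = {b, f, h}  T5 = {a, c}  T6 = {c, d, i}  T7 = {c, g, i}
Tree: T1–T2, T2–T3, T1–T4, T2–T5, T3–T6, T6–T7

No — edge (e,a) lies in no bag.

A tree decomposition must satisfy three properties: every vertex lies in some bag; for every edge, both endpoints lie together in some bag; and for every vertex, the bags containing it form a connected subtree. Here edge (e,a) lies in no bag, so the decomposition is invalid.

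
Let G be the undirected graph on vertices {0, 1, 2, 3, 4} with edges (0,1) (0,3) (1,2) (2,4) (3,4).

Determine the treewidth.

A width-2 tree decomposition is:
Bags: B1 = {0, 1, 2}  B2 = {0, 2, 3}  B3 = {2, 3, 4}
Tree: B1–B2, B2–B3
Each bag holds 3 vertices, so the decomposition has width 2, which upper-bounds the treewidth. The edges 2–1–0–3–4–2 form a cycle, so G is not a tree and its treewidth is at least 2. Hence tw(G) = 2 exactly.

2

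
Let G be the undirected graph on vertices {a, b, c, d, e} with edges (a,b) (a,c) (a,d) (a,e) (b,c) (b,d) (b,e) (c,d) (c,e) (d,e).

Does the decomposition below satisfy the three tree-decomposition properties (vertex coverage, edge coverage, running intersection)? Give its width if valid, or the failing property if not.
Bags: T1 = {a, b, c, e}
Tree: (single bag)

A tree decomposition must satisfy three properties: every vertex lies in some bag; for every edge, both endpoints lie together in some bag; and for every vertex, the bags containing it form a connected subtree. Here vertex d appears in no bag, so the decomposition is invalid.

No — vertex d appears in no bag.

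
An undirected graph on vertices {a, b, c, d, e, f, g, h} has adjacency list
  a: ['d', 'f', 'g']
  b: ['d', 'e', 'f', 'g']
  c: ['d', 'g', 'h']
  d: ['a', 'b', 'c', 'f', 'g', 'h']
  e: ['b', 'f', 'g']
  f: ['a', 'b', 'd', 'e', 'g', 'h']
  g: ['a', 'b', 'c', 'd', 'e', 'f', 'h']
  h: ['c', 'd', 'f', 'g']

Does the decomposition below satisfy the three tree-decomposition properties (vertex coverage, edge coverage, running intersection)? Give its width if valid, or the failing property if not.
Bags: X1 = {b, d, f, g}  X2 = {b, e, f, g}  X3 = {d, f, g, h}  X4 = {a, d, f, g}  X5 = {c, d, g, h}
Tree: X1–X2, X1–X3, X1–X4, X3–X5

Yes; width 3.

Vertex coverage: the bags together contain {a, b, c, d, e, f, g, h}, the full vertex set. Edge coverage: each edge of G has both endpoints in at least one bag. Running intersection: for every vertex, the bags containing it form a connected subtree. All three properties hold, so this is a valid tree decomposition of width max|bag| − 1 = 3, and hence tw(G) ≤ 3.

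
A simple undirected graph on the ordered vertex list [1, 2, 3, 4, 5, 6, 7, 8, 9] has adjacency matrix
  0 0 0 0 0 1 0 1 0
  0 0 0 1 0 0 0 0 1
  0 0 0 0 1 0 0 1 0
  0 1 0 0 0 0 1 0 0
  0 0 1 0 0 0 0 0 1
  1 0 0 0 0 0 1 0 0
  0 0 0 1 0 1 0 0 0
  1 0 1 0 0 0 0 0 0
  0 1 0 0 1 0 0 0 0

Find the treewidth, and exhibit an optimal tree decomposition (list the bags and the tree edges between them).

Each bag holds 3 vertices, so the decomposition has width 2, which upper-bounds the treewidth. The edges 2–9–5–3–8–1–6–7–4–2 form a cycle, so G is not a tree and its treewidth is at least 2. The upper and lower bounds meet at 2, so that is the treewidth.

Treewidth 2.
One optimal decomposition is:
Bags: B1 = {2, 5, 9}  B2 = {2, 3, 5}  B3 = {2, 3, 8}  B4 = {1, 2, 8}  B5 = {1, 2, 6}  B6 = {2, 6, 7}  B7 = {2, 4, 7}
Tree: B1–B2, B2–B3, B3–B4, B4–B5, B5–B6, B6–B7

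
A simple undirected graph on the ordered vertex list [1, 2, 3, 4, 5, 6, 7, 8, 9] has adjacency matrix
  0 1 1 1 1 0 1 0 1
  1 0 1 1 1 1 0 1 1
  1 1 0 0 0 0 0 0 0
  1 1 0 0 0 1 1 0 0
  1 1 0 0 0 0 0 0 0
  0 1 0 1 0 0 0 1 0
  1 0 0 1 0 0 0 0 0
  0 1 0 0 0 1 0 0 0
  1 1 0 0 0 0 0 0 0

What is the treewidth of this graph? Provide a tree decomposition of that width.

Treewidth 2.
One such decomposition:
Bags: B1 = {1, 2, 9}  B2 = {1, 2, 4}  B3 = {2, 4, 6}  B4 = {1, 4, 7}  B5 = {1, 2, 5}  B6 = {1, 2, 3}  B7 = {2, 6, 8}
Tree: B1–B2, B2–B3, B2–B4, B2–B5, B2–B6, B3–B7

Every bag has size at most 3, so the width is 3 − 1 = 2 and tw(G) ≤ 2. On the other hand G contains the 3-clique {2, 6, 8}. A clique must lie in a single bag of any decomposition, so no decomposition can have width below 2. Combining the bounds, tw(G) = 2.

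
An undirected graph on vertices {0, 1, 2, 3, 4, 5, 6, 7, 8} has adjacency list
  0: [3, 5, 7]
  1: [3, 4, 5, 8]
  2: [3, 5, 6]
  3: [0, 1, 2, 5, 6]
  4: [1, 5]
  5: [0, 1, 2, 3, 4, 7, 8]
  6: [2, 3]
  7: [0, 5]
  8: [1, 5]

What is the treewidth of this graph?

A width-2 tree decomposition is:
Bags: B1 = {1, 3, 5}  B2 = {1, 5, 8}  B3 = {0, 3, 5}  B4 = {0, 5, 7}  B5 = {2, 3, 5}  B6 = {2, 3, 6}  B7 = {1, 4, 5}
Tree: B1–B2, B1–B3, B3–B4, B1–B5, B5–B6, B2–B7
The largest bag has 3 vertices, giving width 2; this decomposition certifies tw(G) ≤ 2. On the other hand G contains the 3-clique {0, 3, 5}. A clique must lie in a single bag of any decomposition, so no decomposition can have width below 2. Combining the bounds, tw(G) = 2.

2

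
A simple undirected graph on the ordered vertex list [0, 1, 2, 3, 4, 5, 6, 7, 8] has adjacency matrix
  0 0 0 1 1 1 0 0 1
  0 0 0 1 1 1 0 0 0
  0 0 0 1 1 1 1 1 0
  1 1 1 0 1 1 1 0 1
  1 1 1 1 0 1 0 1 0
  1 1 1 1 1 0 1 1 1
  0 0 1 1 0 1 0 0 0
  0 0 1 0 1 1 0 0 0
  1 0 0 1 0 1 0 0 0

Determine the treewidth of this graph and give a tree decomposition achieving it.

Every bag has size at most 4, so the width is 4 − 1 = 3 and tw(G) ≤ 3. For the lower bound, the 4 vertices {0, 3, 5, 8} are pairwise adjacent, and any tree decomposition puts a clique entirely inside one bag — forcing width ≥ 3. Combining the bounds, tw(G) = 3.

Treewidth 3.
Bags: B1 = {2, 3, 4, 5}  B2 = {2, 4, 5, 7}  B3 = {0, 3, 4, 5}  B4 = {1, 3, 4, 5}  B5 = {2, 3, 5, 6}  B6 = {0, 3, 5, 8}
Tree: B1–B2, B1–B3, B3–B4, B1–B5, B3–B6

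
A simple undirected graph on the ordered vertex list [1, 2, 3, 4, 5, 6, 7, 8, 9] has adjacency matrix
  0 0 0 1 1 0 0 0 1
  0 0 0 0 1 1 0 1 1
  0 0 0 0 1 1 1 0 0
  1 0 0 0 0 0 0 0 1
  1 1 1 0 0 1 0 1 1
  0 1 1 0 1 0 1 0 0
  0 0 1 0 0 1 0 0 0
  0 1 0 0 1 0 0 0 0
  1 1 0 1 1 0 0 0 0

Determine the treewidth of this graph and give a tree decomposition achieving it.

Treewidth 2.
One optimal decomposition is:
Bags: B1 = {2, 5, 9}  B2 = {2, 5, 6}  B3 = {1, 5, 9}  B4 = {1, 4, 9}  B5 = {3, 5, 6}  B6 = {3, 6, 7}  B7 = {2, 5, 8}
Tree: B1–B2, B1–B3, B3–B4, B2–B5, B5–B6, B2–B7

The largest bag has 3 vertices, giving width 2; this decomposition certifies tw(G) ≤ 2. On the other hand G contains the 3-clique {1, 4, 9}. A clique must lie in a single bag of any decomposition, so no decomposition can have width below 2. Therefore the treewidth is 2.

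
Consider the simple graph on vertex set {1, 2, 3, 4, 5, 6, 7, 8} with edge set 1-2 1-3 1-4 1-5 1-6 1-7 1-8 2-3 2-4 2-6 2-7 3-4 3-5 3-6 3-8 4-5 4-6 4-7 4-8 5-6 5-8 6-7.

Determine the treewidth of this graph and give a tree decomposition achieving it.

Treewidth 4.
Bags: B1 = {1, 2, 4, 6, 7}  B2 = {1, 2, 3, 4, 6}  B3 = {1, 3, 4, 5, 6}  B4 = {1, 3, 4, 5, 8}
Tree: B1–B2, B2–B3, B3–B4

The largest bag has 5 vertices, giving width 4; this decomposition certifies tw(G) ≤ 4. For the lower bound, the 5 vertices {1, 2, 3, 4, 6} are pairwise adjacent, and any tree decomposition puts a clique entirely inside one bag — forcing width ≥ 4. Therefore the treewidth is 4.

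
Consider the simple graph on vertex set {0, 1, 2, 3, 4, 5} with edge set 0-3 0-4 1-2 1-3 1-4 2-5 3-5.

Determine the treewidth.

2

A width-2 tree decomposition is:
Bags: B1 = {2, 3, 5}  B2 = {1, 2, 3}  B3 = {0, 1, 3}  B4 = {0, 1, 4}
Tree: B1–B2, B2–B3, B3–B4
The largest bag has 3 vertices, giving width 2; this decomposition certifies tw(G) ≤ 2. Since 5–2–1–3–5 is a cycle in G, G is not acyclic. Forests are exactly the graphs of treewidth ≤ 1, so tw(G) ≥ 2. The upper and lower bounds meet at 2, so that is the treewidth.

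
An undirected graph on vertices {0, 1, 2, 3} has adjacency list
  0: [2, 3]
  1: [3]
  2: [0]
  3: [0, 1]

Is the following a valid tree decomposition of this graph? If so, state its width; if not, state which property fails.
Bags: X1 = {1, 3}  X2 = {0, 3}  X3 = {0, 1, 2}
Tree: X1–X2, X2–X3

A tree decomposition must satisfy three properties: every vertex lies in some bag; for every edge, both endpoints lie together in some bag; and for every vertex, the bags containing it form a connected subtree. Here bags containing vertex 1 are not connected in the tree, so the decomposition is invalid.

No — bags containing vertex 1 are not connected in the tree.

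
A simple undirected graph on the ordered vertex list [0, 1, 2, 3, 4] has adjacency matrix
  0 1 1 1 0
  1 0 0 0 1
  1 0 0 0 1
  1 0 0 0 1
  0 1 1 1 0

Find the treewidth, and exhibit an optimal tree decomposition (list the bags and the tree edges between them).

Every bag has size at most 3, so the width is 3 − 1 = 2 and tw(G) ≤ 2. Since 3–4–2–0–3 is a cycle in G, G is not acyclic. Forests are exactly the graphs of treewidth ≤ 1, so tw(G) ≥ 2. The upper and lower bounds meet at 2, so that is the treewidth.

Treewidth 2.
Bags: B1 = {0, 3, 4}  B2 = {0, 2, 4}  B3 = {0, 1, 4}
Tree: B1–B2, B2–B3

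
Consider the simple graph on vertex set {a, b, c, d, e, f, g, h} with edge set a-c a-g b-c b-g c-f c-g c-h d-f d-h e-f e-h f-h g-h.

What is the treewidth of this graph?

2

A width-2 tree decomposition is:
Bags: B1 = {c, f, h}  B2 = {c, g, h}  B3 = {a, c, g}  B4 = {e, f, h}  B5 = {b, c, g}  B6 = {d, f, h}
Tree: B1–B2, B2–B3, B1–B4, B3–B5, B1–B6
Every bag has size at most 3, so the width is 3 − 1 = 2 and tw(G) ≤ 2. Conversely, {c, g, h} is a clique of size 3, and the vertices of any clique must share a bag in every tree decomposition; so some bag has ≥ 3 vertices and tw(G) ≥ 2. Hence tw(G) = 2 exactly.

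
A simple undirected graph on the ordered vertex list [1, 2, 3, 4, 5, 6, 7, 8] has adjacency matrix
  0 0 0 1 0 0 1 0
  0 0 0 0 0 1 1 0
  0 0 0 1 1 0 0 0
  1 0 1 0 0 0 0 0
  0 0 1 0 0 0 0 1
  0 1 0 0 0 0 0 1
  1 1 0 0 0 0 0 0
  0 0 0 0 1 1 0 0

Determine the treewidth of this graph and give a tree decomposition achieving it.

Treewidth 2.
One optimal decomposition is:
Bags: B1 = {1, 4, 7}  B2 = {2, 4, 7}  B3 = {2, 4, 6}  B4 = {4, 6, 8}  B5 = {4, 5, 8}  B6 = {3, 4, 5}
Tree: B1–B2, B2–B3, B3–B4, B4–B5, B5–B6

The largest bag has 3 vertices, giving width 2; this decomposition certifies tw(G) ≤ 2. Since 4–1–7–2–6–8–5–3–4 is a cycle in G, G is not acyclic. Forests are exactly the graphs of treewidth ≤ 1, so tw(G) ≥ 2. Hence tw(G) = 2 exactly.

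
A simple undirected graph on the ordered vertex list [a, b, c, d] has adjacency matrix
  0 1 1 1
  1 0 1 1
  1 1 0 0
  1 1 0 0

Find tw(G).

A width-2 tree decomposition is:
Bags: B1 = {a, b, d}  B2 = {a, b, c}
Tree: B1–B2
The largest bag has 3 vertices, giving width 2; this decomposition certifies tw(G) ≤ 2. For the lower bound, the 3 vertices {a, b, d} are pairwise adjacent, and any tree decomposition puts a clique entirely inside one bag — forcing width ≥ 2. Therefore the treewidth is 2.

2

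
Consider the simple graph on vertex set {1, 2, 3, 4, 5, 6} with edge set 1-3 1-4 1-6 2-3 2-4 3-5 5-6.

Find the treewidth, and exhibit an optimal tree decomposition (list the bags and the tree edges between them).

Treewidth 2.
One such decomposition:
Bags: B1 = {1, 5, 6}  B2 = {1, 3, 5}  B3 = {1, 3, 4}  B4 = {2, 3, 4}
Tree: B1–B2, B2–B3, B3–B4

Each bag holds 3 vertices, so the decomposition has width 2, which upper-bounds the treewidth. For the lower bound, G contains the cycle 6–5–3–1–6, so G is not a forest; only forests have treewidth ≤ 1, hence tw(G) ≥ 2. The upper and lower bounds meet at 2, so that is the treewidth.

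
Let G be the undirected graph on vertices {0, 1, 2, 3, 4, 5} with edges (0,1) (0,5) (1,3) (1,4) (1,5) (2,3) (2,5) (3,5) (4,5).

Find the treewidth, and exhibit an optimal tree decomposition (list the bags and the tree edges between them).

Each bag holds 3 vertices, so the decomposition has width 2, which upper-bounds the treewidth. Conversely, {0, 1, 5} is a clique of size 3, and the vertices of any clique must share a bag in every tree decomposition; so some bag has ≥ 3 vertices and tw(G) ≥ 2. Combining the bounds, tw(G) = 2.

Treewidth 2.
Bags: B1 = {1, 3, 5}  B2 = {0, 1, 5}  B3 = {2, 3, 5}  B4 = {1, 4, 5}
Tree: B1–B2, B1–B3, B1–B4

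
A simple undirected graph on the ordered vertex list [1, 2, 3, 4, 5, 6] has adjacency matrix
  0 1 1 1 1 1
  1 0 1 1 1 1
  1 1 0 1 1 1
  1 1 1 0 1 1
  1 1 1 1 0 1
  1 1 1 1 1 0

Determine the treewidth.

5

A width-5 tree decomposition is:
Bags: B1 = {1, 2, 3, 4, 5, 6}
Tree: (single bag)
With just one bag of size 6, the width is 6 − 1 = 5, so tw(G) ≤ 5. Conversely, {1, 2, 3, 4, 5, 6} is a clique of size 6, and the vertices of any clique must share a bag in every tree decomposition; so some bag has ≥ 6 vertices and tw(G) ≥ 5. Therefore the treewidth is 5.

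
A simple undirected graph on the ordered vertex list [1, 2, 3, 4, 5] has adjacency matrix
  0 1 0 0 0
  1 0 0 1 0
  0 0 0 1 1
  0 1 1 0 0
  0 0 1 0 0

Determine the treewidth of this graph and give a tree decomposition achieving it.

Every bag has size at most 2, so the width is 2 − 1 = 1 and tw(G) ≤ 1. G has an edge, so its treewidth is at least 1. Therefore the treewidth is 1.

Treewidth 1.
One such decomposition:
Bags: B1 = {1, 2}  B2 = {2, 4}  B3 = {3, 4}  B4 = {3, 5}
Tree: B1–B2, B2–B3, B3–B4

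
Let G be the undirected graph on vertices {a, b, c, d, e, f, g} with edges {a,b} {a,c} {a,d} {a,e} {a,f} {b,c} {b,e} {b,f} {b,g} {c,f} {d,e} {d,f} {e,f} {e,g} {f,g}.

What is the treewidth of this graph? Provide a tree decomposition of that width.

Treewidth 3.
One such decomposition:
Bags: B1 = {a, b, e, f}  B2 = {a, b, c, f}  B3 = {a, d, e, f}  B4 = {b, e, f, g}
Tree: B1–B2, B1–B3, B1–B4

The largest bag has 4 vertices, giving width 3; this decomposition certifies tw(G) ≤ 3. For the lower bound, the 4 vertices {a, d, e, f} are pairwise adjacent, and any tree decomposition puts a clique entirely inside one bag — forcing width ≥ 3. Therefore the treewidth is 3.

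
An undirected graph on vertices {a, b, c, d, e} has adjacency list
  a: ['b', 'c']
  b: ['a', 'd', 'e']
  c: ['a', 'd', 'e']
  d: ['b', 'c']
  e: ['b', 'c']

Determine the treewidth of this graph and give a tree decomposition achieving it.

Treewidth 2.
Bags: B1 = {a, b, c}  B2 = {b, c, e}  B3 = {b, c, d}
Tree: B1–B2, B2–B3

Every bag has size at most 3, so the width is 3 − 1 = 2 and tw(G) ≤ 2. The edges b–a–c–e–b form a cycle, so G is not a tree and its treewidth is at least 2. Hence tw(G) = 2 exactly.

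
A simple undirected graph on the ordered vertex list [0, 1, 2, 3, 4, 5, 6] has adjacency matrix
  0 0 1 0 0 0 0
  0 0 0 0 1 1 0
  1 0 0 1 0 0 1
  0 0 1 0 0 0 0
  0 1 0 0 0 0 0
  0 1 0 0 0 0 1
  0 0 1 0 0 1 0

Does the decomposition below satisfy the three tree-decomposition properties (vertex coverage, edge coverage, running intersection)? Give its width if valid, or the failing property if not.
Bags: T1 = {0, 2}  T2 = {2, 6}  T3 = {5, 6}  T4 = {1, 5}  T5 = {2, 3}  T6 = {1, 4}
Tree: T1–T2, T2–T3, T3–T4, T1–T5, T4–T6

Checking the three conditions: (i) the bags cover all of {0, 1, 2, 3, 4, 5, 6}; (ii) for each edge, some bag contains both endpoints; (iii) the bags containing any fixed vertex form a subtree. All hold, so the decomposition is valid with width 2 − 1 = 1.

Yes; width 1.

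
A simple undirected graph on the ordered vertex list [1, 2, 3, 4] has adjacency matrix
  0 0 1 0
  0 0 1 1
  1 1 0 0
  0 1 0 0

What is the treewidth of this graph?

A width-1 tree decomposition is:
Bags: B1 = {2, 4}  B2 = {2, 3}  B3 = {1, 3}
Tree: B1–B2, B2–B3
Every bag has size at most 2, so the width is 2 − 1 = 1 and tw(G) ≤ 1. Any graph with an edge has treewidth ≥ 1, and G has the edge 4–2. Hence tw(G) = 1 exactly.

1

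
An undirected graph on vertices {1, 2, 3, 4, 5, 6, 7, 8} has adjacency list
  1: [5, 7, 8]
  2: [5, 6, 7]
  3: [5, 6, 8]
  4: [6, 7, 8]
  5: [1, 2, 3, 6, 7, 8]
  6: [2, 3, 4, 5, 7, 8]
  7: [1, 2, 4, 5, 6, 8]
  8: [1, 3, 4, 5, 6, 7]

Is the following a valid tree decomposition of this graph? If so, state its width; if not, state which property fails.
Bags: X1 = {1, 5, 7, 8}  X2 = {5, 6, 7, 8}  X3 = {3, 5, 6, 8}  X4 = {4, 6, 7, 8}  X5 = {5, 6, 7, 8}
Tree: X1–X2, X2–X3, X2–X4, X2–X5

No — vertex 2 appears in no bag.

A tree decomposition must satisfy three properties: every vertex lies in some bag; for every edge, both endpoints lie together in some bag; and for every vertex, the bags containing it form a connected subtree. Here vertex 2 appears in no bag, so the decomposition is invalid.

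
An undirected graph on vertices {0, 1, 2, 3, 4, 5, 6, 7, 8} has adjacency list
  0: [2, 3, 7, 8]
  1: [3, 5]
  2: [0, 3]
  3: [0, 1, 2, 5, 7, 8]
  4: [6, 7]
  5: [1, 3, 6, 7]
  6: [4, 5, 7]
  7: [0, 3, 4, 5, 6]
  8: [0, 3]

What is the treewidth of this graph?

A width-2 tree decomposition is:
Bags: B1 = {0, 3, 7}  B2 = {0, 2, 3}  B3 = {3, 5, 7}  B4 = {5, 6, 7}  B5 = {4, 6, 7}  B6 = {1, 3, 5}  B7 = {0, 3, 8}
Tree: B1–B2, B1–B3, B3–B4, B4–B5, B3–B6, B1–B7
Every bag has size at most 3, so the width is 3 − 1 = 2 and tw(G) ≤ 2. On the other hand G contains the 3-clique {0, 3, 8}. A clique must lie in a single bag of any decomposition, so no decomposition can have width below 2. Hence tw(G) = 2 exactly.

2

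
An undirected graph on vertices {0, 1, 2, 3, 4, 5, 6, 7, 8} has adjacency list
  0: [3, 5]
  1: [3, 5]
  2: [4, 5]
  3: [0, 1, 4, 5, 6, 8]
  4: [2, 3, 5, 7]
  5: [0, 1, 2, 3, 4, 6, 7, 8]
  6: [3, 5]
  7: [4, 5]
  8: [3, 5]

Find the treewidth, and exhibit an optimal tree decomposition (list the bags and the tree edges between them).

Treewidth 2.
Bags: B1 = {3, 4, 5}  B2 = {4, 5, 7}  B3 = {2, 4, 5}  B4 = {1, 3, 5}  B5 = {3, 5, 8}  B6 = {3, 5, 6}  B7 = {0, 3, 5}
Tree: B1–B2, B2–B3, B1–B4, B4–B5, B5–B6, B6–B7

Each bag holds 3 vertices, so the decomposition has width 2, which upper-bounds the treewidth. For the lower bound, the 3 vertices {2, 4, 5} are pairwise adjacent, and any tree decomposition puts a clique entirely inside one bag — forcing width ≥ 2. The upper and lower bounds meet at 2, so that is the treewidth.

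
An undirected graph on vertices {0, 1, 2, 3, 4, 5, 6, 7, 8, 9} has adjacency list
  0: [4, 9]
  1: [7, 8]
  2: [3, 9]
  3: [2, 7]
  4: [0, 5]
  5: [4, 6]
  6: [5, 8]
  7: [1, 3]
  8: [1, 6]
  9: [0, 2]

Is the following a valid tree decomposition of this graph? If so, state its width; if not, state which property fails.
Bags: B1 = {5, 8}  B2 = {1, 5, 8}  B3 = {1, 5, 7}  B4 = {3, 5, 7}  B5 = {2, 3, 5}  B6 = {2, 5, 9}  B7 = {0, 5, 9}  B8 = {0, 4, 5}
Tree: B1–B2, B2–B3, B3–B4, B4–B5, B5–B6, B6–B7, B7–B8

A tree decomposition must satisfy three properties: every vertex lies in some bag; for every edge, both endpoints lie together in some bag; and for every vertex, the bags containing it form a connected subtree. Here vertex 6 appears in no bag, so the decomposition is invalid.

No — vertex 6 appears in no bag.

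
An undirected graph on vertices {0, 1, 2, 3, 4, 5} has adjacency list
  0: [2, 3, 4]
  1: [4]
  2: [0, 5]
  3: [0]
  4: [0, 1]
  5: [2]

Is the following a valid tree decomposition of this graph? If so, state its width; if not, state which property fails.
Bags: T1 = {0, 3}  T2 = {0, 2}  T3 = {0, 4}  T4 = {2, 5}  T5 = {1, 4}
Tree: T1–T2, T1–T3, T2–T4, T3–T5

Yes; width 1.

Checking the three conditions: (i) the bags cover all of {0, 1, 2, 3, 4, 5}; (ii) for each edge, some bag contains both endpoints; (iii) the bags containing any fixed vertex form a subtree. All hold, so the decomposition is valid with width 2 − 1 = 1.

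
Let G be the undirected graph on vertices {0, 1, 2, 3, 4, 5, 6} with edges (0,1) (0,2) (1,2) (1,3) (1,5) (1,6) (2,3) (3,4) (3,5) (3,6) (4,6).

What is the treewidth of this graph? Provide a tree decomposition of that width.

Every bag has size at most 3, so the width is 3 − 1 = 2 and tw(G) ≤ 2. On the other hand G contains the 3-clique {0, 1, 2}. A clique must lie in a single bag of any decomposition, so no decomposition can have width below 2. The upper and lower bounds meet at 2, so that is the treewidth.

Treewidth 2.
One optimal decomposition is:
Bags: B1 = {3, 4, 6}  B2 = {1, 3, 6}  B3 = {1, 3, 5}  B4 = {1, 2, 3}  B5 = {0, 1, 2}
Tree: B1–B2, B2–B3, B3–B4, B4–B5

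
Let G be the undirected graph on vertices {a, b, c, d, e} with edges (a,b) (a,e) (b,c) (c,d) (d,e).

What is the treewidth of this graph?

A width-2 tree decomposition is:
Bags: B1 = {b, c, d}  B2 = {a, b, d}  B3 = {a, d, e}
Tree: B1–B2, B2–B3
The largest bag has 3 vertices, giving width 2; this decomposition certifies tw(G) ≤ 2. For the lower bound, G contains the cycle d–c–b–a–e–d, so G is not a forest; only forests have treewidth ≤ 1, hence tw(G) ≥ 2. Hence tw(G) = 2 exactly.

2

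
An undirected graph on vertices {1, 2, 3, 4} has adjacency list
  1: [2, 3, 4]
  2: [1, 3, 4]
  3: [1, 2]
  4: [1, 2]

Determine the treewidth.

2

A width-2 tree decomposition is:
Bags: B1 = {1, 2, 4}  B2 = {1, 2, 3}
Tree: B1–B2
Each bag holds 3 vertices, so the decomposition has width 2, which upper-bounds the treewidth. For the lower bound, the 3 vertices {1, 2, 3} are pairwise adjacent, and any tree decomposition puts a clique entirely inside one bag — forcing width ≥ 2. Therefore the treewidth is 2.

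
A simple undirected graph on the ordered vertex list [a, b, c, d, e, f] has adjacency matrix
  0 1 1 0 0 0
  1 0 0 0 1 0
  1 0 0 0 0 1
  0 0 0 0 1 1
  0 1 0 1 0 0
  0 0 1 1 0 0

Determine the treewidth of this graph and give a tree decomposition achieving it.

The largest bag has 3 vertices, giving width 2; this decomposition certifies tw(G) ≤ 2. For the lower bound, G contains the cycle e–b–a–c–f–d–e, so G is not a forest; only forests have treewidth ≤ 1, hence tw(G) ≥ 2. Combining the bounds, tw(G) = 2.

Treewidth 2.
One such decomposition:
Bags: B1 = {a, b, e}  B2 = {a, c, e}  B3 = {c, e, f}  B4 = {d, e, f}
Tree: B1–B2, B2–B3, B3–B4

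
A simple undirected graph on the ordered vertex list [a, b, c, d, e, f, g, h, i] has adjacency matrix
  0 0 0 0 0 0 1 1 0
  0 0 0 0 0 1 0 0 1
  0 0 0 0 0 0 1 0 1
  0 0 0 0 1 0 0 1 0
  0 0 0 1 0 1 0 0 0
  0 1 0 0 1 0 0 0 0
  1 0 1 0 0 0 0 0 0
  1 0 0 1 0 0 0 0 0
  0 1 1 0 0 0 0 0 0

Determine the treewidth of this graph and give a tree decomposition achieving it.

Treewidth 2.
One optimal decomposition is:
Bags: B1 = {a, g, h}  B2 = {d, g, h}  B3 = {d, e, g}  B4 = {e, f, g}  B5 = {b, f, g}  B6 = {b, g, i}  B7 = {c, g, i}
Tree: B1–B2, B2–B3, B3–B4, B4–B5, B5–B6, B6–B7

Every bag has size at most 3, so the width is 3 − 1 = 2 and tw(G) ≤ 2. For the lower bound, G contains the cycle g–a–h–d–e–f–b–i–c–g, so G is not a forest; only forests have treewidth ≤ 1, hence tw(G) ≥ 2. Hence tw(G) = 2 exactly.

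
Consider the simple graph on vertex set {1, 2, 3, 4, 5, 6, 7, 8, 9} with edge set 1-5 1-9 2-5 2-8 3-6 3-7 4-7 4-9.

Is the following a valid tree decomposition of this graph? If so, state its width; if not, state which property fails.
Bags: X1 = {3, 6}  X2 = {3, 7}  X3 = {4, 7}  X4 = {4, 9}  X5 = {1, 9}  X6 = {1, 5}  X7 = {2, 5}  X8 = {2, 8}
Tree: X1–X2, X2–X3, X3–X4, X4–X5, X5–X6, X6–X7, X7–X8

Yes; width 1.

Every vertex of G appears in some bag (union = {1, 2, 3, 4, 5, 6, 7, 8, 9}); every edge is covered by a bag; and for each vertex v the set of bags containing v is connected in the bag tree. The decomposition is therefore valid. The largest bag has 2 vertices, so the width is 1.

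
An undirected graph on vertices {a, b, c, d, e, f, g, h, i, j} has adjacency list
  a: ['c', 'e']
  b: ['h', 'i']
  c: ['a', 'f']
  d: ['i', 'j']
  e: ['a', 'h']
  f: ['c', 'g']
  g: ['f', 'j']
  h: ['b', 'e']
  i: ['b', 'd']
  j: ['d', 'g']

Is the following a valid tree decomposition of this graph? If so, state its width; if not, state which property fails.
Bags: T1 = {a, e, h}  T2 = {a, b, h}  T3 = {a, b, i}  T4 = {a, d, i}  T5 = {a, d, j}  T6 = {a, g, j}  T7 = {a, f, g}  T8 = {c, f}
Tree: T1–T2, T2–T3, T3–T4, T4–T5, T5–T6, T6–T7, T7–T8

A tree decomposition must satisfy three properties: every vertex lies in some bag; for every edge, both endpoints lie together in some bag; and for every vertex, the bags containing it form a connected subtree. Here edge (a,c) lies in no bag, so the decomposition is invalid.

No — edge (a,c) lies in no bag.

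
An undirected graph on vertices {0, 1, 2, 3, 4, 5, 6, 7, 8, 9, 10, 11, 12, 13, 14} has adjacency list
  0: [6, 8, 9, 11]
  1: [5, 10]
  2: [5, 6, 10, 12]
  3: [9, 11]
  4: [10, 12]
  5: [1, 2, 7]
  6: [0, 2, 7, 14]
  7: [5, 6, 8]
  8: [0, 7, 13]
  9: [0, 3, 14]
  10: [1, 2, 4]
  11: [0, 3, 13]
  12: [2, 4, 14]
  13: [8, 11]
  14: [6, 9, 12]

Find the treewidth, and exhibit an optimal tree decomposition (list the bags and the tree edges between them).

Treewidth 3.
Bags: B1 = {3, 9, 11, 13}  B2 = {0, 9, 11, 13}  B3 = {0, 8, 9, 13}  B4 = {0, 8, 9, 14}  B5 = {0, 6, 8, 14}  B6 = {6, 7, 8, 14}  B7 = {6, 7, 12, 14}  B8 = {2, 6, 7, 12}  B9 = {2, 5, 7, 12}  B10 = {2, 4, 5, 12}  B11 = {2, 4, 5, 10}  B12 = {1, 4, 5, 10}
Tree: B1–B2, B2–B3, B3–B4, B4–B5, B5–B6, B6–B7, B7–B8, B8–B9, B9–B10, B10–B11, B11–B12

Each bag holds 4 vertices, so the decomposition has width 3, which upper-bounds the treewidth. For the lower bound: the 4 vertex sets {3,11,13}, {9}, {0}, {6,7,8,14} are disjoint, each induces a connected subgraph, and every pair is joined by at least one edge of G. Contracting each set to a single vertex therefore yields K_{4} as a minor, and since treewidth is minor-monotone, tw(G) ≥ tw(K_{4}) = 3. Hence tw(G) = 3 exactly.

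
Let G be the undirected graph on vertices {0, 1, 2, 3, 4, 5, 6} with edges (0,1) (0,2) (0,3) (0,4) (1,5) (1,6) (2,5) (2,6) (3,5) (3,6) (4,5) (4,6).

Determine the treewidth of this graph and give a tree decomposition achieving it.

Treewidth 3.
Bags: B1 = {0, 1, 5, 6}  B2 = {0, 4, 5, 6}  B3 = {0, 2, 5, 6}  B4 = {0, 3, 5, 6}
Tree: B1–B2, B2–B3, B3–B4

Each bag holds 4 vertices, so the decomposition has width 3, which upper-bounds the treewidth. For the lower bound: the 4 vertex sets {1,5}, {4,6}, {0}, {2} are disjoint, each induces a connected subgraph, and every pair is joined by at least one edge of G. Contracting each set to a single vertex therefore yields K_{4} as a minor, and since treewidth is minor-monotone, tw(G) ≥ tw(K_{4}) = 3. Therefore the treewidth is 3.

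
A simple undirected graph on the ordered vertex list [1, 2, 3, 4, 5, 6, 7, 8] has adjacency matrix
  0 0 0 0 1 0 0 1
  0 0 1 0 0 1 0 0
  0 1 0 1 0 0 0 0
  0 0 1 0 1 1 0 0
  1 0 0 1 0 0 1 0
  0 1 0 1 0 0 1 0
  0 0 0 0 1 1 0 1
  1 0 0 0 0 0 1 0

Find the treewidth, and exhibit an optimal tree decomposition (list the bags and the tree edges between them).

Every bag has size at most 3, so the width is 3 − 1 = 2 and tw(G) ≤ 2. The edges 1–8–7–5–1 form a cycle, so G is not a tree and its treewidth is at least 2. The upper and lower bounds meet at 2, so that is the treewidth.

Treewidth 2.
Bags: B1 = {1, 5, 8}  B2 = {5, 7, 8}  B3 = {4, 5, 7}  B4 = {4, 6, 7}  B5 = {3, 4, 6}  B6 = {2, 3, 6}
Tree: B1–B2, B2–B3, B3–B4, B4–B5, B5–B6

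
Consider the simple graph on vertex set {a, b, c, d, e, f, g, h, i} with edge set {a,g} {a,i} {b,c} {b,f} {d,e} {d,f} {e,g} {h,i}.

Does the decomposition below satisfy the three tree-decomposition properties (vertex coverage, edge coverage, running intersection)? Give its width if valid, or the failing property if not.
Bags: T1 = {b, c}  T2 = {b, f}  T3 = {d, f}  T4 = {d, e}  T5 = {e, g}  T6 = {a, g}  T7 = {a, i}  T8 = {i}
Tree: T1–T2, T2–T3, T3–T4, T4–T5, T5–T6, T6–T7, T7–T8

A tree decomposition must satisfy three properties: every vertex lies in some bag; for every edge, both endpoints lie together in some bag; and for every vertex, the bags containing it form a connected subtree. Here vertex h appears in no bag, so the decomposition is invalid.

No — vertex h appears in no bag.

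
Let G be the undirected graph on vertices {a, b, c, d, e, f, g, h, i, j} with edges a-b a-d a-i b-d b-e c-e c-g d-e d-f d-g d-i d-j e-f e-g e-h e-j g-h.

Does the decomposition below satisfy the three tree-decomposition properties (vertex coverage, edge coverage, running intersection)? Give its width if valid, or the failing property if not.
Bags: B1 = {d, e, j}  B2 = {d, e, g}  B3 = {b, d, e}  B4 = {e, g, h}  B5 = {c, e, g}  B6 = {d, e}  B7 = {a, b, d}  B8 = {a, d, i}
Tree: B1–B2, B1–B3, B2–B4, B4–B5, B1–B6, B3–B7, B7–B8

A tree decomposition must satisfy three properties: every vertex lies in some bag; for every edge, both endpoints lie together in some bag; and for every vertex, the bags containing it form a connected subtree. Here vertex f appears in no bag, so the decomposition is invalid.

No — vertex f appears in no bag.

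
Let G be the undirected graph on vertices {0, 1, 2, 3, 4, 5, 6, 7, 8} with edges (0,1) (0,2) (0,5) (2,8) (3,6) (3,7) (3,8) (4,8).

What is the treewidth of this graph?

1

A width-1 tree decomposition is:
Bags: B1 = {2, 8}  B2 = {3, 8}  B3 = {4, 8}  B4 = {3, 6}  B5 = {3, 7}  B6 = {0, 2}  B7 = {0, 5}  B8 = {0, 1}
Tree: B1–B2, B1–B3, B2–B4, B2–B5, B1–B6, B6–B7, B7–B8
Each bag holds 2 vertices, so the decomposition has width 1, which upper-bounds the treewidth. Any graph with an edge has treewidth ≥ 1, and G has the edge 8–2. Therefore the treewidth is 1.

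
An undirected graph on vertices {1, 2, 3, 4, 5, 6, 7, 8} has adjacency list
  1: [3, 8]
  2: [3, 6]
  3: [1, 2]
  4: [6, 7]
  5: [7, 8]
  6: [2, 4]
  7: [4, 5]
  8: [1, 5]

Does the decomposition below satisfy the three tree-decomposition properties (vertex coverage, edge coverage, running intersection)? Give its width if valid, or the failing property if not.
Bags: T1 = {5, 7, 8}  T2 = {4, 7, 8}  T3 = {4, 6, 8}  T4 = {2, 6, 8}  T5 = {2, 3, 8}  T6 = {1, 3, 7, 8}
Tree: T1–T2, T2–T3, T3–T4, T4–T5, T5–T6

No — bags containing vertex 7 are not connected in the tree.

A tree decomposition must satisfy three properties: every vertex lies in some bag; for every edge, both endpoints lie together in some bag; and for every vertex, the bags containing it form a connected subtree. Here bags containing vertex 7 are not connected in the tree, so the decomposition is invalid.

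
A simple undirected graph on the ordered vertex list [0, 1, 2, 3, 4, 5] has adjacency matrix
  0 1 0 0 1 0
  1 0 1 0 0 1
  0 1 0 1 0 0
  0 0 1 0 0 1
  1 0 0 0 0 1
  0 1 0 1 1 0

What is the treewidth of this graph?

2

A width-2 tree decomposition is:
Bags: B1 = {0, 1, 4}  B2 = {1, 4, 5}  B3 = {1, 2, 5}  B4 = {2, 3, 5}
Tree: B1–B2, B2–B3, B3–B4
Each bag holds 3 vertices, so the decomposition has width 2, which upper-bounds the treewidth. For the lower bound, G contains the cycle 0–4–5–1–0, so G is not a forest; only forests have treewidth ≤ 1, hence tw(G) ≥ 2. Therefore the treewidth is 2.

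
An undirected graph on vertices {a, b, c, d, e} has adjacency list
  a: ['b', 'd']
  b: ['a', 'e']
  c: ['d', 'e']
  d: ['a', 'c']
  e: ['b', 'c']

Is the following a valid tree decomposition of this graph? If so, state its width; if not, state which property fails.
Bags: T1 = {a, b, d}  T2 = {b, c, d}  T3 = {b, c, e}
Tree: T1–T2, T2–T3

Checking the three conditions: (i) the bags cover all of {a, b, c, d, e}; (ii) for each edge, some bag contains both endpoints; (iii) the bags containing any fixed vertex form a subtree. All hold, so the decomposition is valid with width 3 − 1 = 2.

Yes; width 2.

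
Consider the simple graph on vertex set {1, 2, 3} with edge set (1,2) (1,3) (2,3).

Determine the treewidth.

2

A width-2 tree decomposition is:
Bags: B1 = {1, 2, 3}
Tree: (single bag)
A single bag containing all 3 vertices is trivially a valid decomposition of width 2. For the lower bound, the 3 vertices {1, 2, 3} are pairwise adjacent, and any tree decomposition puts a clique entirely inside one bag — forcing width ≥ 2. Combining the bounds, tw(G) = 2.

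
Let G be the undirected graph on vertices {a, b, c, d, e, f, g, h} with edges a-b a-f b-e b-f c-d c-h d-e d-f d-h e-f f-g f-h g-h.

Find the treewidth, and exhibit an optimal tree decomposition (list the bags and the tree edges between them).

The largest bag has 3 vertices, giving width 2; this decomposition certifies tw(G) ≤ 2. For the lower bound, the 3 vertices {c, d, h} are pairwise adjacent, and any tree decomposition puts a clique entirely inside one bag — forcing width ≥ 2. Hence tw(G) = 2 exactly.

Treewidth 2.
One such decomposition:
Bags: B1 = {a, b, f}  B2 = {b, e, f}  B3 = {d, e, f}  B4 = {d, f, h}  B5 = {f, g, h}  B6 = {c, d, h}
Tree: B1–B2, B2–B3, B3–B4, B4–B5, B4–B6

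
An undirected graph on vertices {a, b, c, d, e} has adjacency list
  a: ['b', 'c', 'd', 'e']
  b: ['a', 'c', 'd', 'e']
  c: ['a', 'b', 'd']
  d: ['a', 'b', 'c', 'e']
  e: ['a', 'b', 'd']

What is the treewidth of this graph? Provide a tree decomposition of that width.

Treewidth 3.
One such decomposition:
Bags: B1 = {a, b, d, e}  B2 = {a, b, c, d}
Tree: B1–B2

The largest bag has 4 vertices, giving width 3; this decomposition certifies tw(G) ≤ 3. For the lower bound, the 4 vertices {a, b, d, e} are pairwise adjacent, and any tree decomposition puts a clique entirely inside one bag — forcing width ≥ 3. Therefore the treewidth is 3.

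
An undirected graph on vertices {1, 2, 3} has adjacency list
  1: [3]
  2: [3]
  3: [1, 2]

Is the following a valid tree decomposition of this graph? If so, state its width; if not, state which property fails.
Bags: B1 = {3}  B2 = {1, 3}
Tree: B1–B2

No — vertex 2 appears in no bag.

A tree decomposition must satisfy three properties: every vertex lies in some bag; for every edge, both endpoints lie together in some bag; and for every vertex, the bags containing it form a connected subtree. Here vertex 2 appears in no bag, so the decomposition is invalid.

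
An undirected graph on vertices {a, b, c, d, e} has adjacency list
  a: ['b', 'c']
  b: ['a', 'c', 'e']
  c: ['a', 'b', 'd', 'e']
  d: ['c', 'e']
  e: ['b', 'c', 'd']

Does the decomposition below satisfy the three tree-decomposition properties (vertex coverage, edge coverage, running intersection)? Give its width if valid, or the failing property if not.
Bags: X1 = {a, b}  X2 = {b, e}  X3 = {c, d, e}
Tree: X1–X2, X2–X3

A tree decomposition must satisfy three properties: every vertex lies in some bag; for every edge, both endpoints lie together in some bag; and for every vertex, the bags containing it form a connected subtree. Here edge (a,c) lies in no bag, so the decomposition is invalid.

No — edge (a,c) lies in no bag.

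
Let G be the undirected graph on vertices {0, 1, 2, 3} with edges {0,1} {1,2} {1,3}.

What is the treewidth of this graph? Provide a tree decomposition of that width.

The largest bag has 2 vertices, giving width 1; this decomposition certifies tw(G) ≤ 1. G has an edge, so its treewidth is at least 1. The upper and lower bounds meet at 1, so that is the treewidth.

Treewidth 1.
One such decomposition:
Bags: B1 = {0, 1}  B2 = {1, 3}  B3 = {1, 2}
Tree: B1–B2, B1–B3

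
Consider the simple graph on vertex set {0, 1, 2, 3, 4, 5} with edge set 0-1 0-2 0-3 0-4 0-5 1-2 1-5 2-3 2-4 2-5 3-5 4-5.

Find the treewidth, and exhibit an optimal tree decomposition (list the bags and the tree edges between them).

Treewidth 3.
Bags: B1 = {0, 1, 2, 5}  B2 = {0, 2, 4, 5}  B3 = {0, 2, 3, 5}
Tree: B1–B2, B2–B3

The largest bag has 4 vertices, giving width 3; this decomposition certifies tw(G) ≤ 3. On the other hand G contains the 4-clique {0, 1, 2, 5}. A clique must lie in a single bag of any decomposition, so no decomposition can have width below 3. The upper and lower bounds meet at 3, so that is the treewidth.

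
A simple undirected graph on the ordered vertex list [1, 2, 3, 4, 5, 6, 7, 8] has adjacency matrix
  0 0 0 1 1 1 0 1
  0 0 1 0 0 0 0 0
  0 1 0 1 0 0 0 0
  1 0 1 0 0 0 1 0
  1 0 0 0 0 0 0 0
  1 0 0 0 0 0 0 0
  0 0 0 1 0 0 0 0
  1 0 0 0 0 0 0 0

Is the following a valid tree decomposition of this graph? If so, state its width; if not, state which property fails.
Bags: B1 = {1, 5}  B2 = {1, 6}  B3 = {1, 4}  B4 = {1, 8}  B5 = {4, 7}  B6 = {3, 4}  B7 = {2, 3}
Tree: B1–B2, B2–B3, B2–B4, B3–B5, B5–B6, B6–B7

Vertex coverage: the bags together contain {1, 2, 3, 4, 5, 6, 7, 8}, the full vertex set. Edge coverage: each edge of G has both endpoints in at least one bag. Running intersection: for every vertex, the bags containing it form a connected subtree. All three properties hold, so this is a valid tree decomposition of width max|bag| − 1 = 1, and hence tw(G) ≤ 1.

Yes; width 1.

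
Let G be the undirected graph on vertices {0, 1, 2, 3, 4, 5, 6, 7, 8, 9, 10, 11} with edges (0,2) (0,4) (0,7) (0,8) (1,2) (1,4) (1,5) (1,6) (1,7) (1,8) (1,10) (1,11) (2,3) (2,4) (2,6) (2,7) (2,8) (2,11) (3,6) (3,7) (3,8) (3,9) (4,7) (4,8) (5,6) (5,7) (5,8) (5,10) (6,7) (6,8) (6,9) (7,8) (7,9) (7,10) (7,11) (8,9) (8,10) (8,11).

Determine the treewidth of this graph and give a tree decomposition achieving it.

Treewidth 4.
Bags: B1 = {2, 3, 6, 7, 8}  B2 = {1, 2, 6, 7, 8}  B3 = {1, 2, 7, 8, 11}  B4 = {3, 6, 7, 8, 9}  B5 = {1, 2, 4, 7, 8}  B6 = {0, 2, 4, 7, 8}  B7 = {1, 5, 6, 7, 8}  B8 = {1, 5, 7, 8, 10}
Tree: B1–B2, B2–B3, B1–B4, B2–B5, B5–B6, B2–B7, B7–B8

The largest bag has 5 vertices, giving width 4; this decomposition certifies tw(G) ≤ 4. Conversely, {0, 2, 4, 7, 8} is a clique of size 5, and the vertices of any clique must share a bag in every tree decomposition; so some bag has ≥ 5 vertices and tw(G) ≥ 4. Combining the bounds, tw(G) = 4.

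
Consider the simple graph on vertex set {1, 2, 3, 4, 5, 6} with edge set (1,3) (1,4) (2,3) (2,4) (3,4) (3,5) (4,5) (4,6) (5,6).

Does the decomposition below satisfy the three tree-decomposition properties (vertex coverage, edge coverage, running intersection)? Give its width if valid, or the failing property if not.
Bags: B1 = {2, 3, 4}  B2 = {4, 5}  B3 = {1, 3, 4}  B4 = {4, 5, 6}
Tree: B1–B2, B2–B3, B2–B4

A tree decomposition must satisfy three properties: every vertex lies in some bag; for every edge, both endpoints lie together in some bag; and for every vertex, the bags containing it form a connected subtree. Here edge (3,5) lies in no bag, so the decomposition is invalid.

No — edge (3,5) lies in no bag.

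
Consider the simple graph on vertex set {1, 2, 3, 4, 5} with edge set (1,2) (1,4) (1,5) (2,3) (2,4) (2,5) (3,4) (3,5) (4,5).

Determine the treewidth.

3

A width-3 tree decomposition is:
Bags: B1 = {1, 2, 4, 5}  B2 = {2, 3, 4, 5}
Tree: B1–B2
Every bag has size at most 4, so the width is 4 − 1 = 3 and tw(G) ≤ 3. On the other hand G contains the 4-clique {1, 2, 4, 5}. A clique must lie in a single bag of any decomposition, so no decomposition can have width below 3. Hence tw(G) = 3 exactly.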